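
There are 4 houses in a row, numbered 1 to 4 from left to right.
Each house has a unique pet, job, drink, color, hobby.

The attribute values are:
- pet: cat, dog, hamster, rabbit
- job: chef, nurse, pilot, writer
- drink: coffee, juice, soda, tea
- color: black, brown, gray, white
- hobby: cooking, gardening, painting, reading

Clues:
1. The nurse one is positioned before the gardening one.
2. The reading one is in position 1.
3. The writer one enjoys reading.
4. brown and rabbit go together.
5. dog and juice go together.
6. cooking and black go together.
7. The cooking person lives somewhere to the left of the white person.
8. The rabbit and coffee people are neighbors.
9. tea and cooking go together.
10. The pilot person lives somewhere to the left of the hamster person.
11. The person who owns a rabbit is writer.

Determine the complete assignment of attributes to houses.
Solution:

House | Pet | Job | Drink | Color | Hobby
-----------------------------------------
  1   | rabbit | writer | soda | brown | reading
  2   | cat | pilot | coffee | gray | painting
  3   | hamster | nurse | tea | black | cooking
  4   | dog | chef | juice | white | gardening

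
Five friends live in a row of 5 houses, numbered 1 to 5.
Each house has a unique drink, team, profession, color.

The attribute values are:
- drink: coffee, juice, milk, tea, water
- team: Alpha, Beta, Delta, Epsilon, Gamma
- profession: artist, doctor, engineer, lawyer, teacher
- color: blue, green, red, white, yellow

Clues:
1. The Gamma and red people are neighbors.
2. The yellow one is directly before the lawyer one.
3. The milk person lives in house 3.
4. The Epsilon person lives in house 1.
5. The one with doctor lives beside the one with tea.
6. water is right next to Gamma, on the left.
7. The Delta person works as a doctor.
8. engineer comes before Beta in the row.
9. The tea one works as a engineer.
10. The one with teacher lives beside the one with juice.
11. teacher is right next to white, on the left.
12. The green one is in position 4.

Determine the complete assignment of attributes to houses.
Solution:

House | Drink | Team | Profession | Color
-----------------------------------------
  1   | water | Epsilon | teacher | yellow
  2   | juice | Gamma | lawyer | white
  3   | milk | Delta | doctor | red
  4   | tea | Alpha | engineer | green
  5   | coffee | Beta | artist | blue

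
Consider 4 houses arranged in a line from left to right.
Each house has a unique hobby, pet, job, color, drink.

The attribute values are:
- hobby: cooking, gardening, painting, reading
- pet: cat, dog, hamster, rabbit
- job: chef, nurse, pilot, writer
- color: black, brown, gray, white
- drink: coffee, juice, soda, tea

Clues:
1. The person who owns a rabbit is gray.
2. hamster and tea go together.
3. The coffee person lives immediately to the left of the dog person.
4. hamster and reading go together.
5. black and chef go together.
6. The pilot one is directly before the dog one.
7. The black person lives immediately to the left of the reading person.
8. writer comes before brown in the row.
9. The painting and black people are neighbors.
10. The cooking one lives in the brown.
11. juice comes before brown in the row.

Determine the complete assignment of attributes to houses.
Solution:

House | Hobby | Pet | Job | Color | Drink
-----------------------------------------
  1   | painting | rabbit | pilot | gray | coffee
  2   | gardening | dog | chef | black | juice
  3   | reading | hamster | writer | white | tea
  4   | cooking | cat | nurse | brown | soda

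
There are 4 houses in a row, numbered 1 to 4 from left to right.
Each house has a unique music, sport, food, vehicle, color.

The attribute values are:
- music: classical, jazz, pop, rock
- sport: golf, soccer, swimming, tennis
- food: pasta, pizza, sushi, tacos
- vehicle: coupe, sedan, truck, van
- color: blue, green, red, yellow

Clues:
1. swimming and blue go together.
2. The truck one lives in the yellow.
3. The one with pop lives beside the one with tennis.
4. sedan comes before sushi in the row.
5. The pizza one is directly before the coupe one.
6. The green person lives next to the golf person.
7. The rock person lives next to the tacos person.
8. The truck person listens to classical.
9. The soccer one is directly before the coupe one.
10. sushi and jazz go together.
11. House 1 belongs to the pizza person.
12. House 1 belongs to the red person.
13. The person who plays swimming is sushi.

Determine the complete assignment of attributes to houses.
Solution:

House | Music | Sport | Food | Vehicle | Color
----------------------------------------------
  1   | pop | soccer | pizza | sedan | red
  2   | rock | tennis | pasta | coupe | green
  3   | classical | golf | tacos | truck | yellow
  4   | jazz | swimming | sushi | van | blue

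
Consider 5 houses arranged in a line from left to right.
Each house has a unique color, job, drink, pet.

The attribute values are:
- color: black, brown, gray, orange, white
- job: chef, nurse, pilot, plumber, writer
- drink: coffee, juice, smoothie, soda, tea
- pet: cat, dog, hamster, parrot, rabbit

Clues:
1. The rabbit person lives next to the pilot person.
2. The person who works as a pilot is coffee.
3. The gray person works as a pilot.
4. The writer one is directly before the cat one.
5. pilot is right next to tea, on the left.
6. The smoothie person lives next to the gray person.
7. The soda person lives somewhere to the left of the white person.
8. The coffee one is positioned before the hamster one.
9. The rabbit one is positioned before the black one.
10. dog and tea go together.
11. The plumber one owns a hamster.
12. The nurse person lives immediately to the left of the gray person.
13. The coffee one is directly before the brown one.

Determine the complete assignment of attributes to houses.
Solution:

House | Color | Job | Drink | Pet
---------------------------------
  1   | orange | nurse | smoothie | rabbit
  2   | gray | pilot | coffee | parrot
  3   | brown | writer | tea | dog
  4   | black | chef | soda | cat
  5   | white | plumber | juice | hamster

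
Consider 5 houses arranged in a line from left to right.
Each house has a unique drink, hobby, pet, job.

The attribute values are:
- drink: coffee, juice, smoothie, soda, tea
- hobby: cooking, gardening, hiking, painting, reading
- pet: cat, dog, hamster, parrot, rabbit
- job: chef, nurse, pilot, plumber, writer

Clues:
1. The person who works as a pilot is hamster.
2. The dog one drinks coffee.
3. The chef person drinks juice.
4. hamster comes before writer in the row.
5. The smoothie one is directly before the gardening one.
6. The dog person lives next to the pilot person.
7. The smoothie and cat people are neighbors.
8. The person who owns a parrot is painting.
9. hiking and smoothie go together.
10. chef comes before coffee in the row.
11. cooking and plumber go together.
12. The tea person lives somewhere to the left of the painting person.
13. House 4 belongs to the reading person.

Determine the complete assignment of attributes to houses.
Solution:

House | Drink | Hobby | Pet | Job
---------------------------------
  1   | smoothie | hiking | rabbit | nurse
  2   | juice | gardening | cat | chef
  3   | coffee | cooking | dog | plumber
  4   | tea | reading | hamster | pilot
  5   | soda | painting | parrot | writer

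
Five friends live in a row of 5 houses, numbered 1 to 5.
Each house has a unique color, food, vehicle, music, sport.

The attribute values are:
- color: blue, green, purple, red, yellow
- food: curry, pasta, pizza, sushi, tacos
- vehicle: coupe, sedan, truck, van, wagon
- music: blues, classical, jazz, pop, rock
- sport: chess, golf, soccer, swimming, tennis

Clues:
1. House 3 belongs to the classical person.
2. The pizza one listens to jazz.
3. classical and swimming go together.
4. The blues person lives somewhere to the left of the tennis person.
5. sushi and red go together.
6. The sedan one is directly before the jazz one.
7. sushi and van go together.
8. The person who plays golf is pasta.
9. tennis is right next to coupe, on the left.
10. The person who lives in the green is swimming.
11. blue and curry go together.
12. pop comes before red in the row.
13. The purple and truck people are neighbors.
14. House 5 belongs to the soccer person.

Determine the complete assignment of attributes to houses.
Solution:

House | Color | Food | Vehicle | Music | Sport
----------------------------------------------
  1   | purple | pasta | sedan | blues | golf
  2   | yellow | pizza | truck | jazz | tennis
  3   | green | tacos | coupe | classical | swimming
  4   | blue | curry | wagon | pop | chess
  5   | red | sushi | van | rock | soccer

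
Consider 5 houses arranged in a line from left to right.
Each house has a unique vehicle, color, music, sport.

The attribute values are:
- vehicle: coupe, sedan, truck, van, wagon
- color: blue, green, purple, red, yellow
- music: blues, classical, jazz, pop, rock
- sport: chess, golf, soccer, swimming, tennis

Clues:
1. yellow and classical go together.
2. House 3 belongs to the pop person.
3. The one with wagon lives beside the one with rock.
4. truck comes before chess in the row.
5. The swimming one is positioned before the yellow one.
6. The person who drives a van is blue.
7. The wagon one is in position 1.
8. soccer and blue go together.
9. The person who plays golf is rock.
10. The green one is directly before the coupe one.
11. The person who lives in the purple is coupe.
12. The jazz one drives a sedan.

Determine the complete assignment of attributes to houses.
Solution:

House | Vehicle | Color | Music | Sport
---------------------------------------
  1   | wagon | green | blues | swimming
  2   | coupe | purple | rock | golf
  3   | van | blue | pop | soccer
  4   | truck | yellow | classical | tennis
  5   | sedan | red | jazz | chess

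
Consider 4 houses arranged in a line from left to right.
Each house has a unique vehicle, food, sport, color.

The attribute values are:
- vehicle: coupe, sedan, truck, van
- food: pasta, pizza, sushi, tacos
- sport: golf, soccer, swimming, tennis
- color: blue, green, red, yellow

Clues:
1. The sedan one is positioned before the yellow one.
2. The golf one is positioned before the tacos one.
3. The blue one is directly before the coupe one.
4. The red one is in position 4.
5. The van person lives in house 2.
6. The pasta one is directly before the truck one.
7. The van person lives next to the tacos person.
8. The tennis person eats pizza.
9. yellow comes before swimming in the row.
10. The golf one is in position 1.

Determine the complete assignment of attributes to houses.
Solution:

House | Vehicle | Food | Sport | Color
--------------------------------------
  1   | sedan | sushi | golf | green
  2   | van | pasta | soccer | yellow
  3   | truck | tacos | swimming | blue
  4   | coupe | pizza | tennis | red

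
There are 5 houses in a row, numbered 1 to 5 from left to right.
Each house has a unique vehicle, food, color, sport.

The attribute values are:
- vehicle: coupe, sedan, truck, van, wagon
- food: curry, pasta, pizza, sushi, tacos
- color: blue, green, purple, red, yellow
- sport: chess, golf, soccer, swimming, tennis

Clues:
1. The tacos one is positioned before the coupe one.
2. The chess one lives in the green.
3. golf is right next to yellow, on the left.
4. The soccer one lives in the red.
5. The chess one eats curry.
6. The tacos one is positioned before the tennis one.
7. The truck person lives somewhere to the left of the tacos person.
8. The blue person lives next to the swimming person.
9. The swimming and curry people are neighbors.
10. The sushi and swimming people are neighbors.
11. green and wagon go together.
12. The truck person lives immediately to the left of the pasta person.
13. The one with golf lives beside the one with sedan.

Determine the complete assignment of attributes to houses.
Solution:

House | Vehicle | Food | Color | Sport
--------------------------------------
  1   | truck | sushi | blue | golf
  2   | sedan | pasta | yellow | swimming
  3   | wagon | curry | green | chess
  4   | van | tacos | red | soccer
  5   | coupe | pizza | purple | tennis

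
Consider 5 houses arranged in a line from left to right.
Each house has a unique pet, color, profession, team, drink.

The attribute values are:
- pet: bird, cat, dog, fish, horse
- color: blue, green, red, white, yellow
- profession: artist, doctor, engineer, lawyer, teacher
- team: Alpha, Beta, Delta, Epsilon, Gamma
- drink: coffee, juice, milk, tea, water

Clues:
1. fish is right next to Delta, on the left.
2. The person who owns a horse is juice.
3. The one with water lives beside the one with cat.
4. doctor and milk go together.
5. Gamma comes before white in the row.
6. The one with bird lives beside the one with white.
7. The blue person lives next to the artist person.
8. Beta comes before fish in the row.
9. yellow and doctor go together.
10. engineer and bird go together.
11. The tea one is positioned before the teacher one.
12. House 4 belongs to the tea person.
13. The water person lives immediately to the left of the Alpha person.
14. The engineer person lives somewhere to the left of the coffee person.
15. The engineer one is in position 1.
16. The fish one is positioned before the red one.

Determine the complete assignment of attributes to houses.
Solution:

House | Pet | Color | Profession | Team | Drink
-----------------------------------------------
  1   | bird | blue | engineer | Gamma | water
  2   | cat | white | artist | Alpha | coffee
  3   | dog | yellow | doctor | Beta | milk
  4   | fish | green | lawyer | Epsilon | tea
  5   | horse | red | teacher | Delta | juice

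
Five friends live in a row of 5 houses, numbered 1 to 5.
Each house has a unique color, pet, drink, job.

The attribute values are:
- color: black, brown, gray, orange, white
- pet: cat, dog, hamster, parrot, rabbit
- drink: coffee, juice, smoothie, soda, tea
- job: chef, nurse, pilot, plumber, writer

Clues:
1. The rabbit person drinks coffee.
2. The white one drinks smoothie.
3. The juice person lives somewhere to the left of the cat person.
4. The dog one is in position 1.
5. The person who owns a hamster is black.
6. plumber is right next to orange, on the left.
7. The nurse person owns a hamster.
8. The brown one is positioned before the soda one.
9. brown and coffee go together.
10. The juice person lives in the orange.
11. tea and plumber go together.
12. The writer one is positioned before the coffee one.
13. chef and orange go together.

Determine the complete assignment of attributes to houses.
Solution:

House | Color | Pet | Drink | Job
---------------------------------
  1   | gray | dog | tea | plumber
  2   | orange | parrot | juice | chef
  3   | white | cat | smoothie | writer
  4   | brown | rabbit | coffee | pilot
  5   | black | hamster | soda | nurse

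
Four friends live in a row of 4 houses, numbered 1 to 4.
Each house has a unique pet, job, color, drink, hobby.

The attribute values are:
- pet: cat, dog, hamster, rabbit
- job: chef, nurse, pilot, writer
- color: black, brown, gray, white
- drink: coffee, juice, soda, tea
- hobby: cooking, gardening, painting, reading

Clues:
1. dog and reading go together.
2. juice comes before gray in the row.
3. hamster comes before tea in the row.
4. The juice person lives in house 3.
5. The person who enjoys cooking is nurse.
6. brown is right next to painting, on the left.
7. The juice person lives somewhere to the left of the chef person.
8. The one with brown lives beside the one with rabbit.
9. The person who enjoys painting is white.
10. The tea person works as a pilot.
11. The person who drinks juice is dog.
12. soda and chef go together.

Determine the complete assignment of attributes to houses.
Solution:

House | Pet | Job | Color | Drink | Hobby
-----------------------------------------
  1   | hamster | nurse | brown | coffee | cooking
  2   | rabbit | pilot | white | tea | painting
  3   | dog | writer | black | juice | reading
  4   | cat | chef | gray | soda | gardening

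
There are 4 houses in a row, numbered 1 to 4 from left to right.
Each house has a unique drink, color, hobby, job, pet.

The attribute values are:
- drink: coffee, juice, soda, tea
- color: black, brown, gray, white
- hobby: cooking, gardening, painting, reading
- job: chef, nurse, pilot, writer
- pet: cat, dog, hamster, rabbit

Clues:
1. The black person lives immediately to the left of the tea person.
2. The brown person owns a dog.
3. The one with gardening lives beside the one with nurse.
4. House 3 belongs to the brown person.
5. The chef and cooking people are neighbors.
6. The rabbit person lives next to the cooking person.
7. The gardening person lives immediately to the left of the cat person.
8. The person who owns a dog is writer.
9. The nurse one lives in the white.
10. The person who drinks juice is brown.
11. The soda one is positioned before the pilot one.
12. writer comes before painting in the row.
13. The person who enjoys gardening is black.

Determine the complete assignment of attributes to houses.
Solution:

House | Drink | Color | Hobby | Job | Pet
-----------------------------------------
  1   | soda | black | gardening | chef | rabbit
  2   | tea | white | cooking | nurse | cat
  3   | juice | brown | reading | writer | dog
  4   | coffee | gray | painting | pilot | hamster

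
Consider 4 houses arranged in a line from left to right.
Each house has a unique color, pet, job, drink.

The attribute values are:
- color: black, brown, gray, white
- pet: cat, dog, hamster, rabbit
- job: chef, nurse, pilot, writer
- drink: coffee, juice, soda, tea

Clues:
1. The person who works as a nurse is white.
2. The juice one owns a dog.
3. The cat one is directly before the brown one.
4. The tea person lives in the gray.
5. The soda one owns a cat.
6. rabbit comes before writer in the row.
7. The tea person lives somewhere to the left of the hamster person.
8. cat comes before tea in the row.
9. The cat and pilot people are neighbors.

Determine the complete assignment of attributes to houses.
Solution:

House | Color | Pet | Job | Drink
---------------------------------
  1   | white | cat | nurse | soda
  2   | brown | dog | pilot | juice
  3   | gray | rabbit | chef | tea
  4   | black | hamster | writer | coffee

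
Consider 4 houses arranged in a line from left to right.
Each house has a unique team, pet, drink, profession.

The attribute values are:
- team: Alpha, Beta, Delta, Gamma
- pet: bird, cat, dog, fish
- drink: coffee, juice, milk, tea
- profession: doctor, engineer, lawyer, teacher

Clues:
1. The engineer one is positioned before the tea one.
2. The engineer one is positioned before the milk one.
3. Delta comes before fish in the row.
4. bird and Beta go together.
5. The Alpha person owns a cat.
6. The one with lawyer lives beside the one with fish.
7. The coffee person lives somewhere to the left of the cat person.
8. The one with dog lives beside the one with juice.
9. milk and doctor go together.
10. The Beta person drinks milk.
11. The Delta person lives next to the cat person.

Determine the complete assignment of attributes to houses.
Solution:

House | Team | Pet | Drink | Profession
---------------------------------------
  1   | Delta | dog | coffee | engineer
  2   | Alpha | cat | juice | lawyer
  3   | Gamma | fish | tea | teacher
  4   | Beta | bird | milk | doctor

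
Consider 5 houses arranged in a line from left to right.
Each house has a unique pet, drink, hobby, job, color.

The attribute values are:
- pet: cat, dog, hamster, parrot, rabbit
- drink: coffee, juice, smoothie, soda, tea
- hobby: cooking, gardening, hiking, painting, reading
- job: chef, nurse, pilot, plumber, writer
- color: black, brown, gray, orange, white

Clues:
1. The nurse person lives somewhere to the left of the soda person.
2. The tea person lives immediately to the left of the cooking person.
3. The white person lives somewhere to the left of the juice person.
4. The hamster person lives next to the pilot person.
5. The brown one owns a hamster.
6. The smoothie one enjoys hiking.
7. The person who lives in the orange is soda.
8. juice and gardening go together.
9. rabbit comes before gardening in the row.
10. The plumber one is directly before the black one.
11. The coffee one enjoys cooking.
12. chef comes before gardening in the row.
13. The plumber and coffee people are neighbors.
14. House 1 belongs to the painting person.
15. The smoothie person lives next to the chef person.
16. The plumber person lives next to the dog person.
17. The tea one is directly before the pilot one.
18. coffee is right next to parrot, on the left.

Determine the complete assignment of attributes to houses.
Solution:

House | Pet | Drink | Hobby | Job | Color
-----------------------------------------
  1   | hamster | tea | painting | plumber | brown
  2   | dog | coffee | cooking | pilot | black
  3   | parrot | smoothie | hiking | nurse | white
  4   | rabbit | soda | reading | chef | orange
  5   | cat | juice | gardening | writer | gray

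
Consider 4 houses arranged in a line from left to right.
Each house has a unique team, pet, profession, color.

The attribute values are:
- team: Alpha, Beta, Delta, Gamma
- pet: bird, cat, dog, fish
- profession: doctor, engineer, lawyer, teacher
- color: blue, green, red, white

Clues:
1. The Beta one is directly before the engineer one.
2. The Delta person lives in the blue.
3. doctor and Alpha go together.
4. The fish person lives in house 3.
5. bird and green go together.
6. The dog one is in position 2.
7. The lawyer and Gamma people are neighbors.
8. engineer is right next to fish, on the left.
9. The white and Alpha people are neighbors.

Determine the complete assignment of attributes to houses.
Solution:

House | Team | Pet | Profession | Color
---------------------------------------
  1   | Beta | bird | lawyer | green
  2   | Gamma | dog | engineer | white
  3   | Alpha | fish | doctor | red
  4   | Delta | cat | teacher | blue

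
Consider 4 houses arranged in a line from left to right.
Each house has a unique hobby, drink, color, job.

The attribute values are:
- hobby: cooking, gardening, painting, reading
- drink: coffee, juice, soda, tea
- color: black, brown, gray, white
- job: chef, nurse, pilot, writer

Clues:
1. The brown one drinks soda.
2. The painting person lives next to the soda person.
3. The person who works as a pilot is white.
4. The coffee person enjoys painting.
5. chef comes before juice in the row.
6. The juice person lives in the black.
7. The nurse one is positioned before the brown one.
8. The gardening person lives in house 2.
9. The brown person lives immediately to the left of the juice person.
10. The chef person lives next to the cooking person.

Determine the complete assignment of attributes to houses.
Solution:

House | Hobby | Drink | Color | Job
-----------------------------------
  1   | painting | coffee | gray | nurse
  2   | gardening | soda | brown | chef
  3   | cooking | juice | black | writer
  4   | reading | tea | white | pilot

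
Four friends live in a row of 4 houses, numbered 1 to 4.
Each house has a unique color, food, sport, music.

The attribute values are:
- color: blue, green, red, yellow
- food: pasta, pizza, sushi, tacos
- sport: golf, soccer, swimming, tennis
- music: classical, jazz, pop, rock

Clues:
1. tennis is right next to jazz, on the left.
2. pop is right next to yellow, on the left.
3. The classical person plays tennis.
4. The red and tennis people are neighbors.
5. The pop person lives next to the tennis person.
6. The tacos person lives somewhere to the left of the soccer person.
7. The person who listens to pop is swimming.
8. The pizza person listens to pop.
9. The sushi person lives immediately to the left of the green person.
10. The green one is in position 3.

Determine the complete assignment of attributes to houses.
Solution:

House | Color | Food | Sport | Music
------------------------------------
  1   | red | pizza | swimming | pop
  2   | yellow | sushi | tennis | classical
  3   | green | tacos | golf | jazz
  4   | blue | pasta | soccer | rock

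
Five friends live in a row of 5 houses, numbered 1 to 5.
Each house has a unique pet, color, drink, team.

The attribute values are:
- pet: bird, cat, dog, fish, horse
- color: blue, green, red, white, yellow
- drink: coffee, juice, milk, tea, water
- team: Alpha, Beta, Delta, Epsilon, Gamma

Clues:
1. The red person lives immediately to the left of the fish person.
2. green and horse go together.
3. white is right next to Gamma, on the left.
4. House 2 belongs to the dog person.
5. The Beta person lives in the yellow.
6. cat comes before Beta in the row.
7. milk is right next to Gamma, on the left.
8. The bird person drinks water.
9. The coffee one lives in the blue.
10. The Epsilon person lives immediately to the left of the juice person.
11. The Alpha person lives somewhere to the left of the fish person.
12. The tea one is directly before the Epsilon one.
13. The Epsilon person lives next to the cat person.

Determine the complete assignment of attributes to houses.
Solution:

House | Pet | Color | Drink | Team
----------------------------------
  1   | horse | green | tea | Alpha
  2   | dog | white | milk | Epsilon
  3   | cat | red | juice | Gamma
  4   | fish | blue | coffee | Delta
  5   | bird | yellow | water | Beta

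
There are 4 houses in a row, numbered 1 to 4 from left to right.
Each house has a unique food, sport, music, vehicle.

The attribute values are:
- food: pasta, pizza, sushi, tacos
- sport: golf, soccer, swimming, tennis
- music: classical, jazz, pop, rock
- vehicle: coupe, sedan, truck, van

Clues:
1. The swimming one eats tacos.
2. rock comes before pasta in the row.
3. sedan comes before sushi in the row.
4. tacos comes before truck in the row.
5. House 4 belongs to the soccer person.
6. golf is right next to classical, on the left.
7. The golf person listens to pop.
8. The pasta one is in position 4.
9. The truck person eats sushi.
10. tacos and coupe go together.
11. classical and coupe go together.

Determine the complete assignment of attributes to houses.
Solution:

House | Food | Sport | Music | Vehicle
--------------------------------------
  1   | pizza | golf | pop | sedan
  2   | tacos | swimming | classical | coupe
  3   | sushi | tennis | rock | truck
  4   | pasta | soccer | jazz | van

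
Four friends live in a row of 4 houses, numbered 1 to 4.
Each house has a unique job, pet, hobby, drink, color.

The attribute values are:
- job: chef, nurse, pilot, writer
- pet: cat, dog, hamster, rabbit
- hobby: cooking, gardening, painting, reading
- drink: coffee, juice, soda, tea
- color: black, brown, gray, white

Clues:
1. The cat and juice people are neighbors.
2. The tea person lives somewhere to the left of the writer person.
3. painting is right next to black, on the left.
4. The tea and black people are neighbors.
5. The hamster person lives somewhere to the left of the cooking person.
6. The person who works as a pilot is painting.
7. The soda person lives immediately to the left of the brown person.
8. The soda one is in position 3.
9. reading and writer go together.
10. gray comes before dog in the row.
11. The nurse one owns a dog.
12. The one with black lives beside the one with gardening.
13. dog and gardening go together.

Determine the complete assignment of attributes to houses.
Solution:

House | Job | Pet | Hobby | Drink | Color
-----------------------------------------
  1   | pilot | cat | painting | tea | gray
  2   | writer | hamster | reading | juice | black
  3   | nurse | dog | gardening | soda | white
  4   | chef | rabbit | cooking | coffee | brown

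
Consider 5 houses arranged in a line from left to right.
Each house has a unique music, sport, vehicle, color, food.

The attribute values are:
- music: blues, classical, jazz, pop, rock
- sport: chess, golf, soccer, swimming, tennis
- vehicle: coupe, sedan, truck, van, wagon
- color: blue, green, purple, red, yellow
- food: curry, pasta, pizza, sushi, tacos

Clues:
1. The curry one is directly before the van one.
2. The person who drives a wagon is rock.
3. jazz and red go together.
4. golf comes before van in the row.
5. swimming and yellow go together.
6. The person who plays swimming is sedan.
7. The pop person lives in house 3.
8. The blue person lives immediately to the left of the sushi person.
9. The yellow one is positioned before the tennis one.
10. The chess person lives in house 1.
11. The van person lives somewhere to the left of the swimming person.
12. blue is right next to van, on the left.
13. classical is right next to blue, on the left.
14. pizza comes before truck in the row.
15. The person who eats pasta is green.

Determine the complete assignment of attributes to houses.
Solution:

House | Music | Sport | Vehicle | Color | Food
----------------------------------------------
  1   | classical | chess | coupe | green | pasta
  2   | rock | golf | wagon | blue | curry
  3   | pop | soccer | van | purple | sushi
  4   | blues | swimming | sedan | yellow | pizza
  5   | jazz | tennis | truck | red | tacos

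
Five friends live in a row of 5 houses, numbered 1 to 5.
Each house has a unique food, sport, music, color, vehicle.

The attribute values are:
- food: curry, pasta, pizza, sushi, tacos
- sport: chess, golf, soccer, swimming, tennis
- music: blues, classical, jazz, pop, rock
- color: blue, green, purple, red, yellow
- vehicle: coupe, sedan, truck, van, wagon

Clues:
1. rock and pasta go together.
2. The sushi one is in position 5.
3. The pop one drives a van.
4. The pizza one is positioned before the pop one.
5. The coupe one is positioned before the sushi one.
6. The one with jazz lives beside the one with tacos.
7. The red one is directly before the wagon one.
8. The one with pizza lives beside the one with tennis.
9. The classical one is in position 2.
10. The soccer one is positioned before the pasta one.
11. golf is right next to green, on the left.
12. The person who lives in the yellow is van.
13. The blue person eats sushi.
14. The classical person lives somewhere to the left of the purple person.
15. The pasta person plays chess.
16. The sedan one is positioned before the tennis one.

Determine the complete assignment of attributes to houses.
Solution:

House | Food | Sport | Music | Color | Vehicle
----------------------------------------------
  1   | pizza | golf | jazz | red | sedan
  2   | tacos | tennis | classical | green | wagon
  3   | curry | soccer | pop | yellow | van
  4   | pasta | chess | rock | purple | coupe
  5   | sushi | swimming | blues | blue | truck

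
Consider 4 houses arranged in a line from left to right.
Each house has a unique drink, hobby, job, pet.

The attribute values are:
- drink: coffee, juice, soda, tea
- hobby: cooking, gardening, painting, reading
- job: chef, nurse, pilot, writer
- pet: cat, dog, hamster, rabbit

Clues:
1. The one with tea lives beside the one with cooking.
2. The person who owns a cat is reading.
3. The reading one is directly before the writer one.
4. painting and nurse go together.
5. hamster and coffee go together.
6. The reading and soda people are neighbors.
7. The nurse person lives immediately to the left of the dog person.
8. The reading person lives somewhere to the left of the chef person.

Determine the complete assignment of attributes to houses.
Solution:

House | Drink | Hobby | Job | Pet
---------------------------------
  1   | tea | reading | pilot | cat
  2   | soda | cooking | writer | rabbit
  3   | coffee | painting | nurse | hamster
  4   | juice | gardening | chef | dog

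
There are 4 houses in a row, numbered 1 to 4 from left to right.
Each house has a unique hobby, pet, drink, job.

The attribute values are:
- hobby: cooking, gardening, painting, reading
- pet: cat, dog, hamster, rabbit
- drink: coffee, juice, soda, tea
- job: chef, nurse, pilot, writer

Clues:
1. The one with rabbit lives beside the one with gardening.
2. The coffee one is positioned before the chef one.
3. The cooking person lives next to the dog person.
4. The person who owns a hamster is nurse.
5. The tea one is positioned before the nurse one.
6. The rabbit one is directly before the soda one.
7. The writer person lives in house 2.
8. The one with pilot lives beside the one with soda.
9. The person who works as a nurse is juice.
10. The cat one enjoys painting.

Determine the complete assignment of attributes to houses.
Solution:

House | Hobby | Pet | Drink | Job
---------------------------------
  1   | cooking | rabbit | coffee | pilot
  2   | gardening | dog | soda | writer
  3   | painting | cat | tea | chef
  4   | reading | hamster | juice | nurse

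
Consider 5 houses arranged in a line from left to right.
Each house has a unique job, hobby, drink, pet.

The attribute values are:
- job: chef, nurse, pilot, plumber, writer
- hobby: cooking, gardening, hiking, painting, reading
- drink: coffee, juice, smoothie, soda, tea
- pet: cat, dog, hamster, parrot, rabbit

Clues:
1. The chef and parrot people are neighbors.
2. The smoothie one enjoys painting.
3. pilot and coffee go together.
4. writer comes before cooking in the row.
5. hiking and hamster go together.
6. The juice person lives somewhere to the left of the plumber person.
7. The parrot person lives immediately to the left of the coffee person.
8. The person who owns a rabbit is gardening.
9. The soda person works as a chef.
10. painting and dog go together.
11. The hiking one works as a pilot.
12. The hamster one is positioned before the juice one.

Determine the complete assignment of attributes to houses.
Solution:

House | Job | Hobby | Drink | Pet
---------------------------------
  1   | chef | gardening | soda | rabbit
  2   | writer | reading | tea | parrot
  3   | pilot | hiking | coffee | hamster
  4   | nurse | cooking | juice | cat
  5   | plumber | painting | smoothie | dog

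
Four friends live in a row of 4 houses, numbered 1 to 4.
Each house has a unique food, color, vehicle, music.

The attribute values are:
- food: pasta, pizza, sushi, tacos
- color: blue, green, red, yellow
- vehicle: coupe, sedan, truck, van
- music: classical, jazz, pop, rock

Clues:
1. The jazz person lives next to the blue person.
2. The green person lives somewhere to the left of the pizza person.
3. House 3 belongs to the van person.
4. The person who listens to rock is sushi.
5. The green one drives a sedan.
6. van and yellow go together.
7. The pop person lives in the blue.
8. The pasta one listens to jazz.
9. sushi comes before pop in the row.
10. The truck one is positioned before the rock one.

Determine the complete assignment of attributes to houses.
Solution:

House | Food | Color | Vehicle | Music
--------------------------------------
  1   | tacos | red | truck | classical
  2   | sushi | green | sedan | rock
  3   | pasta | yellow | van | jazz
  4   | pizza | blue | coupe | pop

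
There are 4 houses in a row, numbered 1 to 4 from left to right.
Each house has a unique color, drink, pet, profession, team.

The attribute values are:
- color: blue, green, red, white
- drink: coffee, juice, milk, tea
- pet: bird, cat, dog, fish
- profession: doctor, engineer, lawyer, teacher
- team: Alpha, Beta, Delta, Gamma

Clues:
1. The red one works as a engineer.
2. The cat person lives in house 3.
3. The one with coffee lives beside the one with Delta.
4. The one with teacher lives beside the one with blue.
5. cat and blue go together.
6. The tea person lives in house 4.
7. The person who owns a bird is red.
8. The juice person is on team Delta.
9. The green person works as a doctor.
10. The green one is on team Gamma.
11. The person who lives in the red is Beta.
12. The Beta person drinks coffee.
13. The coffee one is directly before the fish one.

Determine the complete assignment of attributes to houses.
Solution:

House | Color | Drink | Pet | Profession | Team
-----------------------------------------------
  1   | red | coffee | bird | engineer | Beta
  2   | white | juice | fish | teacher | Delta
  3   | blue | milk | cat | lawyer | Alpha
  4   | green | tea | dog | doctor | Gamma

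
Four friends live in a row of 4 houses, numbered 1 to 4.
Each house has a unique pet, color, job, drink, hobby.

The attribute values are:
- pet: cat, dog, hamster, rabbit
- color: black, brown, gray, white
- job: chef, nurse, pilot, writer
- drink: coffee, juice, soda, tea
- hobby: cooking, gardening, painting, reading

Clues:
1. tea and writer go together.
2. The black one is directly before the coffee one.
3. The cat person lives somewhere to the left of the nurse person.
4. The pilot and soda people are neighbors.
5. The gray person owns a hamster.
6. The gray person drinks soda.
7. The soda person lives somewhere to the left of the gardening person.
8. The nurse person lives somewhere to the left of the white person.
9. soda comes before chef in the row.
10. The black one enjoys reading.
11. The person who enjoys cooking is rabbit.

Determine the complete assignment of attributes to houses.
Solution:

House | Pet | Color | Job | Drink | Hobby
-----------------------------------------
  1   | cat | black | writer | tea | reading
  2   | rabbit | brown | pilot | coffee | cooking
  3   | hamster | gray | nurse | soda | painting
  4   | dog | white | chef | juice | gardening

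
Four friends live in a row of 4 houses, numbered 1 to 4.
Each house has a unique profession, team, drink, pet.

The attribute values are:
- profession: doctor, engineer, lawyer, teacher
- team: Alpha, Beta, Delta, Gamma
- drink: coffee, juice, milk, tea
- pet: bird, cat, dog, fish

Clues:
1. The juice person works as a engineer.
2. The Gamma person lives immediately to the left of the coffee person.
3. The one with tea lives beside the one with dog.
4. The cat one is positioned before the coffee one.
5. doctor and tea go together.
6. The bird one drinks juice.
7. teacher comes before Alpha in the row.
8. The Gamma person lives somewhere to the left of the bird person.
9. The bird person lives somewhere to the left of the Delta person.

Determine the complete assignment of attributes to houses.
Solution:

House | Profession | Team | Drink | Pet
---------------------------------------
  1   | doctor | Gamma | tea | cat
  2   | teacher | Beta | coffee | dog
  3   | engineer | Alpha | juice | bird
  4   | lawyer | Delta | milk | fish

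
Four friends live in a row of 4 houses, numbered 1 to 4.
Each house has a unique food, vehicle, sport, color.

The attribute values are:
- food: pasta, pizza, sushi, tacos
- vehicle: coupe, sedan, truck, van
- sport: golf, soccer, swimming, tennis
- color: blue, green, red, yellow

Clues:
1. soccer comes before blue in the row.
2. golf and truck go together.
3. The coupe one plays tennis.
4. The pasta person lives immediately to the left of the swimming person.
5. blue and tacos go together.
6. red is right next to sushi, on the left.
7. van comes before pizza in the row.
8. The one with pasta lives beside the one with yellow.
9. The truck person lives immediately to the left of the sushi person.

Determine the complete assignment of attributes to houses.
Solution:

House | Food | Vehicle | Sport | Color
--------------------------------------
  1   | pasta | truck | golf | red
  2   | sushi | van | swimming | yellow
  3   | pizza | sedan | soccer | green
  4   | tacos | coupe | tennis | blue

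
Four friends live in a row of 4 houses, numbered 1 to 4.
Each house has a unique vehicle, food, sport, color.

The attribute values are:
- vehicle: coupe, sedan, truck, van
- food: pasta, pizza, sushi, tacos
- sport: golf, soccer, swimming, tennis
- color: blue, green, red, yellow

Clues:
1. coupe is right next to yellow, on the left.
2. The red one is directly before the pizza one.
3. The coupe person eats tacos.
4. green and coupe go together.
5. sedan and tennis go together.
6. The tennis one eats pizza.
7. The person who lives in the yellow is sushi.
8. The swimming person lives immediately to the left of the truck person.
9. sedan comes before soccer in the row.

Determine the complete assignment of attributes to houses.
Solution:

House | Vehicle | Food | Sport | Color
--------------------------------------
  1   | van | pasta | golf | red
  2   | sedan | pizza | tennis | blue
  3   | coupe | tacos | swimming | green
  4   | truck | sushi | soccer | yellow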